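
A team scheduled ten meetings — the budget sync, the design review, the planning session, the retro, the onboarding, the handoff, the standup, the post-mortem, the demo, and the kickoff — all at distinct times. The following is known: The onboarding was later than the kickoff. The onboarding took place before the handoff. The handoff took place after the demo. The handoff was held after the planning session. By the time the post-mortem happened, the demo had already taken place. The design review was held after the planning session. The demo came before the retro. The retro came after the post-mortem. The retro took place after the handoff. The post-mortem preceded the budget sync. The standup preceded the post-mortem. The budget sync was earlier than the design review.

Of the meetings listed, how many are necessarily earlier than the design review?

Directly stated before the design review: the budget sync and the planning session.
The demo reaches the design review via the demo → the post-mortem → the budget sync → the design review.
The post-mortem reaches the design review via the post-mortem → the budget sync → the design review.
The standup reaches the design review via the standup → the post-mortem → the budget sync → the design review.
That's the budget sync, the demo, the planning session, the post-mortem, and the standup — 5 in all.

5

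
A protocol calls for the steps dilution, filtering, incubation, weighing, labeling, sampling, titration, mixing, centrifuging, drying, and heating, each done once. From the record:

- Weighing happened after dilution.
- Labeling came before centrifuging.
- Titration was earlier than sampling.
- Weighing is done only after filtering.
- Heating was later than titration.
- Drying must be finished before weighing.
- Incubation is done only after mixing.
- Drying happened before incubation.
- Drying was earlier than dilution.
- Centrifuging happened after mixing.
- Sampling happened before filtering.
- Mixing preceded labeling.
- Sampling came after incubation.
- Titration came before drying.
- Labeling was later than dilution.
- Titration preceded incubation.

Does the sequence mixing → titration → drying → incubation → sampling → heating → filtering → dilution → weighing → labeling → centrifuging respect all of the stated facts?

yes

Check each stated constraint against the proposed order — e.g. mixing is ahead of labeling; mixing is ahead of centrifuging. Every pair is in the required order; nothing is violated.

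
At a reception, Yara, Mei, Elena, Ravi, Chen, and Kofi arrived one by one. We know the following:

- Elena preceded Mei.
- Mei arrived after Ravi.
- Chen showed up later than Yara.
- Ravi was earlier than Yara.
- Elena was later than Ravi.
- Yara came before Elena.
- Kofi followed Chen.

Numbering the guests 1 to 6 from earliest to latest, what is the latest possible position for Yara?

2

Yara must come before Chen, Elena, Kofi, and Mei — 4 guests forced after them.
Everything else can be placed before Yara in some valid order, so Yara can sit as late as position 6 − 4 = 2.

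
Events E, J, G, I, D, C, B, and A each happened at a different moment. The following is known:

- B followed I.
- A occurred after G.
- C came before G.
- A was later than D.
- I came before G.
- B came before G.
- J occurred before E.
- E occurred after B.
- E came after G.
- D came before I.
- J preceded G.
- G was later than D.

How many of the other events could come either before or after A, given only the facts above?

1

Forced before A: B, C, D, G, I, and J.
That leaves E with no forced order relative to A — 1.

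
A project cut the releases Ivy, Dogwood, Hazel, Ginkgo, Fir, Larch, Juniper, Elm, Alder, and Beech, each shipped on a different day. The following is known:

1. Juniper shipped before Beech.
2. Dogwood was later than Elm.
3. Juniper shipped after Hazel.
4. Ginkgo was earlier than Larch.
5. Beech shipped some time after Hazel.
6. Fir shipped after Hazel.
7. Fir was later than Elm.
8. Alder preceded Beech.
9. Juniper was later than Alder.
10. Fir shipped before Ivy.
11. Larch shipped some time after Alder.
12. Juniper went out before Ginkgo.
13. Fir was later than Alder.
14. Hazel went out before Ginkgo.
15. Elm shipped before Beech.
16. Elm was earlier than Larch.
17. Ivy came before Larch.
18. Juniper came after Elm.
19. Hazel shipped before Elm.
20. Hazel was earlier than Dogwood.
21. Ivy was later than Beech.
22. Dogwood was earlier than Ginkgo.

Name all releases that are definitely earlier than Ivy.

Alder, Beech, Elm, Fir, Hazel, Juniper

Directly stated before Ivy: Beech and Fir.
Alder reaches Ivy via Alder → Beech → Ivy.
Elm reaches Ivy via Elm → Beech → Ivy.
Hazel reaches Ivy via Hazel → Beech → Ivy.
Likewise Juniper reaches Ivy by chaining the stated constraints.
No chain forces Dogwood (or any of the others) ahead of Ivy.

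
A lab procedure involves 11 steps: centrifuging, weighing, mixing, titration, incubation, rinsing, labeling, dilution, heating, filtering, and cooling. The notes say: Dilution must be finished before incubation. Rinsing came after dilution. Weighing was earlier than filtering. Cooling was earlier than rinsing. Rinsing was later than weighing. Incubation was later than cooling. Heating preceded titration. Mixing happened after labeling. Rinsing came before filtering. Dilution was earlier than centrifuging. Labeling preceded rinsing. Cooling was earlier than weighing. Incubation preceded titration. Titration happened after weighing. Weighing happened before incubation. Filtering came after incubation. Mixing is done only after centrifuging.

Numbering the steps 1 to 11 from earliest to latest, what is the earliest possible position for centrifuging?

Dilution must come before centrifuging — 1 forced predecessor.
Nothing else is forced ahead of centrifuging, so its earliest slot is position 1 + 1 = 2.

2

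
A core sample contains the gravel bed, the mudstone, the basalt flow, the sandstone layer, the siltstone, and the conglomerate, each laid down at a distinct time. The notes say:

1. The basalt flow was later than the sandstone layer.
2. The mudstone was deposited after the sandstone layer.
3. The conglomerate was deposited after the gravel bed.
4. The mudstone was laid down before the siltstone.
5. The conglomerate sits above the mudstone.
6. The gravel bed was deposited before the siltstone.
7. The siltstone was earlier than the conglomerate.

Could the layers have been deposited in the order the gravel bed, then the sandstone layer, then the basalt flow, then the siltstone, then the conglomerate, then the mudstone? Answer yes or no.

The constraints require the mudstone before the siltstone, but in the proposed sequence the siltstone appears ahead of the mudstone. That one violation is enough.

no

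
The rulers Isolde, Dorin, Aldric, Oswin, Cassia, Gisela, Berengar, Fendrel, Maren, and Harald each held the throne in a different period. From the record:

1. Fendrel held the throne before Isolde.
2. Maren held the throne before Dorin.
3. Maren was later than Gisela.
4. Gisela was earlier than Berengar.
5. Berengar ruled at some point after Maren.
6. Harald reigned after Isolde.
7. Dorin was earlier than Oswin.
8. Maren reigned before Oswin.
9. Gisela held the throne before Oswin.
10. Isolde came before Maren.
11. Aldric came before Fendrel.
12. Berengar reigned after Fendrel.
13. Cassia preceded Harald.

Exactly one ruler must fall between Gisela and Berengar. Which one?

Maren

Tracing the constraints gives Gisela → Maren → Berengar, so Maren sits after Gisela and before Berengar.
No other ruler is forced both after Gisela and before Berengar.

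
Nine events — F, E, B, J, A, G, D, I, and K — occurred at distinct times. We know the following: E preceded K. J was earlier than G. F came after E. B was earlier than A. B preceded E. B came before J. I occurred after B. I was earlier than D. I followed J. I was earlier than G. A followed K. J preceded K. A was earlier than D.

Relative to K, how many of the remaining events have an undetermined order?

Forced before K: B, E, and J; forced after K: A and D.
That leaves F, G, and I with no forced order relative to K — 3.

3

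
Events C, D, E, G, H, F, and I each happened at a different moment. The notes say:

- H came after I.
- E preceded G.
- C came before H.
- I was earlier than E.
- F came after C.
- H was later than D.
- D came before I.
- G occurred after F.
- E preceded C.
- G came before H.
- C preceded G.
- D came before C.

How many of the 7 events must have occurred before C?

3

Directly stated before C: D and E.
I reaches C via I → E → C.
No chain forces G (or any of the others) ahead of C.
That's D, E, and I — 3 in all.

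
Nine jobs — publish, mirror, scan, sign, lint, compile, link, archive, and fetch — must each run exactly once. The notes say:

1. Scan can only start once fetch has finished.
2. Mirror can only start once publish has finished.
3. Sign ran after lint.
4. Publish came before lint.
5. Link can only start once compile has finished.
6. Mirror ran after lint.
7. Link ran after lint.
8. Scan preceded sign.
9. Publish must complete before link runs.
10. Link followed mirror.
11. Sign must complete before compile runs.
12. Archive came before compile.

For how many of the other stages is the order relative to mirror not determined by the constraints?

Forced before mirror: lint and publish; forced after mirror: link.
That leaves archive, compile, fetch, scan, and sign with no forced order relative to mirror — 5.

5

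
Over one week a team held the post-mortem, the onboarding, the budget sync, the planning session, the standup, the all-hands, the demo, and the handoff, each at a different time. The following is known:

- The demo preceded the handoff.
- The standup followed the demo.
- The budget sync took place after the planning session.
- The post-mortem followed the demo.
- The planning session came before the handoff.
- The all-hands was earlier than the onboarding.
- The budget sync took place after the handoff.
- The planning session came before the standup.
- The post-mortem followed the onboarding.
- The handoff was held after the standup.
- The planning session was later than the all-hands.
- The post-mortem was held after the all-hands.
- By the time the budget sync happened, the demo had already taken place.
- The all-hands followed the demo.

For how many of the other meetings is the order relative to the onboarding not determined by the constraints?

4

Forced before the onboarding: the all-hands and the demo; forced after the onboarding: the post-mortem.
That leaves the budget sync, the handoff, the planning session, and the standup with no forced order relative to the onboarding — 4.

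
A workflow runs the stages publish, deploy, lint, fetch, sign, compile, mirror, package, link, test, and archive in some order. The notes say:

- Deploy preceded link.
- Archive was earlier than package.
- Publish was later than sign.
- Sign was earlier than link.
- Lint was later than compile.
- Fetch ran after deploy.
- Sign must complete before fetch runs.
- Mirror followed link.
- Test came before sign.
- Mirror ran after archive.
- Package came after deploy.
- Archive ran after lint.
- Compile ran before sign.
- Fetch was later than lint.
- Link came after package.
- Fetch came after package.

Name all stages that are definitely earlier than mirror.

Directly stated before mirror: archive and link.
Compile reaches mirror via compile → lint → archive → mirror.
Deploy reaches mirror via deploy → link → mirror.
Lint reaches mirror via lint → archive → mirror.
Likewise package, sign, and test each reach mirror by chaining the stated constraints.

archive, compile, deploy, link, lint, package, sign, test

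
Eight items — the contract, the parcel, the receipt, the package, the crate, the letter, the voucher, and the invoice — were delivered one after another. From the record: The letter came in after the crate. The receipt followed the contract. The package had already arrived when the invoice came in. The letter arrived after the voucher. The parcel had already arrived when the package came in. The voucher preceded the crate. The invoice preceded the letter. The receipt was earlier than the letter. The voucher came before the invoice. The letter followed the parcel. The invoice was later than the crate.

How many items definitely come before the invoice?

4

Directly stated before the invoice: the crate, the package, and the voucher.
The parcel reaches the invoice via the parcel → the package → the invoice.
That's the crate, the package, the parcel, and the voucher — 4 in all.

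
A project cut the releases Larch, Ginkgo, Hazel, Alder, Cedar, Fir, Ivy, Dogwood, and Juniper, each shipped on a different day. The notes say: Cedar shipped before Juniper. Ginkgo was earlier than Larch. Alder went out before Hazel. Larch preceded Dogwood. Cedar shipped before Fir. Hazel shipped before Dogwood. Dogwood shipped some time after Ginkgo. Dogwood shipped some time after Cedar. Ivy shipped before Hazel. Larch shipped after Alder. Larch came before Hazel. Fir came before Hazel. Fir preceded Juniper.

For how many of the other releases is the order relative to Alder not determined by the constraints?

5

Forced after Alder: Dogwood, Hazel, and Larch.
That leaves Cedar, Fir, Ginkgo, Ivy, and Juniper with no forced order relative to Alder — 5.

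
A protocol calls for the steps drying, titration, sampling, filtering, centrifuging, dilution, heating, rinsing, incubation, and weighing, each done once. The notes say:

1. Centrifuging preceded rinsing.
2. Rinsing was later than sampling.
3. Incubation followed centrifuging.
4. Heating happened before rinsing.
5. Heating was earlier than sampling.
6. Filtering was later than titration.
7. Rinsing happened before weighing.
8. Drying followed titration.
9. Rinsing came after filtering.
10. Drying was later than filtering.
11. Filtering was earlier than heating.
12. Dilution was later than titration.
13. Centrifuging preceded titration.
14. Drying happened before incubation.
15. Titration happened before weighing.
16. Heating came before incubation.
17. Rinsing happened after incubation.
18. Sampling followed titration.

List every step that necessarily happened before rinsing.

Directly stated before rinsing: centrifuging, filtering, heating, incubation, and sampling.
Drying reaches rinsing via drying → incubation → rinsing.
Titration reaches rinsing via titration → sampling → rinsing.

centrifuging, drying, filtering, heating, incubation, sampling, titration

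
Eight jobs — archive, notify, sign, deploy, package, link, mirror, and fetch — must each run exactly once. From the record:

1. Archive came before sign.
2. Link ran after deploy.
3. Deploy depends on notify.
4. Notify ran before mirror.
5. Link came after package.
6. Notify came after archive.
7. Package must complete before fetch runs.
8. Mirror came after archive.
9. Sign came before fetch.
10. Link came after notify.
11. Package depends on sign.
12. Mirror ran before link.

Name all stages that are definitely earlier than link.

Directly stated before link: deploy, mirror, notify, and package.
Archive reaches link via archive → mirror → link.
Sign reaches link via sign → package → link.

archive, deploy, mirror, notify, package, sign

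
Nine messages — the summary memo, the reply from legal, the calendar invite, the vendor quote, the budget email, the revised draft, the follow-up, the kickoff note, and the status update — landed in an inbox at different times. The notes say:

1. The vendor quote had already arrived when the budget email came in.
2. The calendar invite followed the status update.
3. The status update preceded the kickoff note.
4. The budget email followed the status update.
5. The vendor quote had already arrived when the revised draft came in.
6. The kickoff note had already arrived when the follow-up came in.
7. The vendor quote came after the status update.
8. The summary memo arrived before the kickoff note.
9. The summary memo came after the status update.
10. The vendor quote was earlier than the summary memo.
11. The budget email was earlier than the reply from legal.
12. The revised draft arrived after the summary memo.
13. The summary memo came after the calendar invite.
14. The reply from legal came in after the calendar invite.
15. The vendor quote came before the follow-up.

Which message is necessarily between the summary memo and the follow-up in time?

the kickoff note

Tracing the constraints gives the summary memo → the kickoff note → the follow-up, so the kickoff note sits after the summary memo and before the follow-up.
No other message is forced both after the summary memo and before the follow-up.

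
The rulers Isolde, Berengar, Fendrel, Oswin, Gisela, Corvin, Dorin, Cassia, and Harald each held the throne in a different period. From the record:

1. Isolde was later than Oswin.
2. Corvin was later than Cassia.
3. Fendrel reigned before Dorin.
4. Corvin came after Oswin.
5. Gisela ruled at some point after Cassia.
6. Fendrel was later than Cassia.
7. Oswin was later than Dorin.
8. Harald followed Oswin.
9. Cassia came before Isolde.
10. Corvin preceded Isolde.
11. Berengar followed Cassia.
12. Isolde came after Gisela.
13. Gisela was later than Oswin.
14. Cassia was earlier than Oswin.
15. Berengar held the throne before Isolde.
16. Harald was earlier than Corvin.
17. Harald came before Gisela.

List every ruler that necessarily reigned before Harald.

Directly stated before Harald: Oswin.
Cassia reaches Harald via Cassia → Oswin → Harald.
Dorin reaches Harald via Dorin → Oswin → Harald.
Fendrel reaches Harald via Fendrel → Dorin → Oswin → Harald.
No chain forces Berengar (or any of the others) ahead of Harald.

Cassia, Dorin, Fendrel, Oswin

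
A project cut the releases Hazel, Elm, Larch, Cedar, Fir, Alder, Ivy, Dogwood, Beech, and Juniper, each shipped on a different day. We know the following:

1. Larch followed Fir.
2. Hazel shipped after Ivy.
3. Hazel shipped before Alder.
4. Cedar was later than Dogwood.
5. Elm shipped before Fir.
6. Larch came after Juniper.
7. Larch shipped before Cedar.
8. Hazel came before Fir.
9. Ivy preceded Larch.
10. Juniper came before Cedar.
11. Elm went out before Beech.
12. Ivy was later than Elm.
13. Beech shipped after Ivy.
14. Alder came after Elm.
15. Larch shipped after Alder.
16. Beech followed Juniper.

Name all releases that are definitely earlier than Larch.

Alder, Elm, Fir, Hazel, Ivy, Juniper

Directly stated before Larch: Alder, Fir, Ivy, and Juniper.
Elm reaches Larch via Elm → Alder → Larch.
Hazel reaches Larch via Hazel → Fir → Larch.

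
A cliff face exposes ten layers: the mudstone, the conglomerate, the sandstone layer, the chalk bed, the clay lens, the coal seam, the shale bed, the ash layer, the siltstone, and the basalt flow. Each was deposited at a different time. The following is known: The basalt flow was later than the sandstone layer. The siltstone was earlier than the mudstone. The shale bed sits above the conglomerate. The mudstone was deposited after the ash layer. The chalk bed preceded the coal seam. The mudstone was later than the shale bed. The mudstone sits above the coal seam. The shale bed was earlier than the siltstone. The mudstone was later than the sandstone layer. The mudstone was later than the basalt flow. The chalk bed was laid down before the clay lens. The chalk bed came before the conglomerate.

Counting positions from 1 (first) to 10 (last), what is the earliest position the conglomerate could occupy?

The chalk bed must come before the conglomerate — 1 forced predecessor.
Nothing else is forced ahead of the conglomerate, so its earliest slot is position 1 + 1 = 2.

2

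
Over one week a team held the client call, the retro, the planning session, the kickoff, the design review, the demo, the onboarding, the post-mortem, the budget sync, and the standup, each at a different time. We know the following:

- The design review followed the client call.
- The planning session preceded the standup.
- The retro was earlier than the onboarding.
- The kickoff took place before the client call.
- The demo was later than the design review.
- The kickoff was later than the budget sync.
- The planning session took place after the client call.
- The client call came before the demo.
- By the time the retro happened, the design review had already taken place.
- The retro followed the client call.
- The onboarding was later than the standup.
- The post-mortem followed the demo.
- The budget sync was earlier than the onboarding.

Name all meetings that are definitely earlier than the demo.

Directly stated before the demo: the client call and the design review.
The budget sync reaches the demo via the budget sync → the kickoff → the client call → the demo.
The kickoff reaches the demo via the kickoff → the client call → the demo.
No chain forces the retro (or any of the others) ahead of the demo.

the budget sync, the client call, the design review, the kickoff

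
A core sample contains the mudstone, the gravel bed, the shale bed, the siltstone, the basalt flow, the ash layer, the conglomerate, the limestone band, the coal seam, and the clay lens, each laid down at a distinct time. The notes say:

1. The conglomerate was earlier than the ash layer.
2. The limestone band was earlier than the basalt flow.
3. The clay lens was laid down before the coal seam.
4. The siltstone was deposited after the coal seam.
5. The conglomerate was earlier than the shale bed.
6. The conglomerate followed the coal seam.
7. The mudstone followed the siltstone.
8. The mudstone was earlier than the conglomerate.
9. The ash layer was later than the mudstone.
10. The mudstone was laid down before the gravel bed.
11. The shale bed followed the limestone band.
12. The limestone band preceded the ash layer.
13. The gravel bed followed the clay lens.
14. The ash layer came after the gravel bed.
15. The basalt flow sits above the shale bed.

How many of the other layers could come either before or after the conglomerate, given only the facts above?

2

Forced before the conglomerate: the clay lens, the coal seam, the mudstone, and the siltstone; forced after the conglomerate: the ash layer, the basalt flow, and the shale bed.
That leaves the gravel bed and the limestone band with no forced order relative to the conglomerate — 2.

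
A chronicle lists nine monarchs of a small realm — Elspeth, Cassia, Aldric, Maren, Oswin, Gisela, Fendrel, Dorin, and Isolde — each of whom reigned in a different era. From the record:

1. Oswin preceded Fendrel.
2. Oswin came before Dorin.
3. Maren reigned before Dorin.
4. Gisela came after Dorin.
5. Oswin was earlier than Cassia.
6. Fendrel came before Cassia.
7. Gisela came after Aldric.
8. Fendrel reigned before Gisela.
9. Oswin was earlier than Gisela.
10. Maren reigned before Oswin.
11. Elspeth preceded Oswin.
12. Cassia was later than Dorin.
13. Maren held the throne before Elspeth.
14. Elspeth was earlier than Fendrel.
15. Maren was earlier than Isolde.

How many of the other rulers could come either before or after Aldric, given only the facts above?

7

Forced after Aldric: Gisela.
That leaves Cassia, Dorin, Elspeth, Fendrel, Isolde, Maren, and Oswin with no forced order relative to Aldric — 7.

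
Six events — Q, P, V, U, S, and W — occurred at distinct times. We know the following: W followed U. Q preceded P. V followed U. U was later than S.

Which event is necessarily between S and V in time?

U

Tracing the constraints gives S → U → V, so U sits after S and before V.
No other event is forced both after S and before V.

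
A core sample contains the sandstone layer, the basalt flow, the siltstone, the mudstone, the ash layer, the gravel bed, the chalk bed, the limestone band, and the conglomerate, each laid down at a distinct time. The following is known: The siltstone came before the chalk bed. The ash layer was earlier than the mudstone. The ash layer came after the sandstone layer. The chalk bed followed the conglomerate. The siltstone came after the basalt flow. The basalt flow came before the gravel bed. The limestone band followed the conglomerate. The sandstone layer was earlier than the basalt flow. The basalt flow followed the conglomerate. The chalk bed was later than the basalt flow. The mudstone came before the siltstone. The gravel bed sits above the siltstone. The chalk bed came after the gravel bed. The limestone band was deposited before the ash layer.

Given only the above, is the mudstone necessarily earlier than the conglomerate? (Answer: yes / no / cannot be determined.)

no

Tracing the constraints gives the conglomerate → the limestone band → the ash layer → the mudstone, so the conglomerate must come before the mudstone.
That means the mudstone cannot be before the conglomerate.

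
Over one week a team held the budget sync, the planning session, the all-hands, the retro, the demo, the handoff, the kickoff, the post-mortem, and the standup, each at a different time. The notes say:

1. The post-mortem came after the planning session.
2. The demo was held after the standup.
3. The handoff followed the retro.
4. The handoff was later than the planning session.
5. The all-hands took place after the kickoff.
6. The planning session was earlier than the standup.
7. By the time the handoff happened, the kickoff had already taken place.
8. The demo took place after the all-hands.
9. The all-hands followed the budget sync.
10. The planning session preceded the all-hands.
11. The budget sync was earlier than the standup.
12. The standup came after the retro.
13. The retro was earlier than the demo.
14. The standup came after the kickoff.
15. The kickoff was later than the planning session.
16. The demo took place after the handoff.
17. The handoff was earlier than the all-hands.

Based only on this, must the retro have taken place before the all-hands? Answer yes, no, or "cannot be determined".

Chain the constraints: the retro → the handoff → the all-hands. Each link is directly stated, so the retro comes before the all-hands.

yes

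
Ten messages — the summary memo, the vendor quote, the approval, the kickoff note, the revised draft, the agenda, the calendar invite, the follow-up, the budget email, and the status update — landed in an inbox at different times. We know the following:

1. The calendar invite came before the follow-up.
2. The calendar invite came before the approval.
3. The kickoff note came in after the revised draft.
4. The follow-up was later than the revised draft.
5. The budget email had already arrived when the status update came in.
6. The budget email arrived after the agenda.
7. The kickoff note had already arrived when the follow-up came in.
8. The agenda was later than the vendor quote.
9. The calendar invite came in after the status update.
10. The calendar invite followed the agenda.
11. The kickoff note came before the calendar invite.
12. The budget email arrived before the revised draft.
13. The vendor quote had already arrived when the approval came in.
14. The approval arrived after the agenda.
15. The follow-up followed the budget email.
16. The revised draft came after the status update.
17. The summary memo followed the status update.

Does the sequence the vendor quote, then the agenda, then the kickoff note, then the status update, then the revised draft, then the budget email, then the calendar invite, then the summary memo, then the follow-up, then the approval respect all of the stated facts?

no

The constraints require the budget email before the revised draft, but in the proposed sequence the revised draft appears ahead of the budget email. That one violation is enough.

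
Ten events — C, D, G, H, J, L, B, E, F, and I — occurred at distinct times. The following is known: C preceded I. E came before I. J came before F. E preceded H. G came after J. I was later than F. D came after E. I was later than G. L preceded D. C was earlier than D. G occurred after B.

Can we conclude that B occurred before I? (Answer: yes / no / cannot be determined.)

yes

Chain the constraints: B → G → I. Each link is directly stated, so B comes before I.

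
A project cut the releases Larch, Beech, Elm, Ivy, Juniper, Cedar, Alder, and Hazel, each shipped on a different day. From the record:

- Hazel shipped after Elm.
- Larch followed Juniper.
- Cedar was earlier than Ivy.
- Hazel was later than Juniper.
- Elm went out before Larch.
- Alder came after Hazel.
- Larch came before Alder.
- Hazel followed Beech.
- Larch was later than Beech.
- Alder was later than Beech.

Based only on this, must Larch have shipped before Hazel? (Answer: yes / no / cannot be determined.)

No chain of stated constraints runs from Larch to Hazel, and none runs from Hazel to Larch either.
So the relative order of Larch and Hazel is not fixed by the given facts.

cannot be determined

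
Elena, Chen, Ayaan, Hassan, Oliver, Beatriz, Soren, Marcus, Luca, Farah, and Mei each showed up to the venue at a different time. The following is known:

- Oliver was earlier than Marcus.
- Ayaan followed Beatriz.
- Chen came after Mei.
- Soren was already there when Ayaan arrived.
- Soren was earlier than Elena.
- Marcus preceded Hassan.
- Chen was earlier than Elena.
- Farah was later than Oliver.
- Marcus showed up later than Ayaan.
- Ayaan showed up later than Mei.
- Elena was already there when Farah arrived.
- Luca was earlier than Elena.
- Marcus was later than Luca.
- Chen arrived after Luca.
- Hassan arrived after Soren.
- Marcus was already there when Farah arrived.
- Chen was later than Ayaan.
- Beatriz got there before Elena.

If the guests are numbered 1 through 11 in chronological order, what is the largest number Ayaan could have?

Ayaan must come before Chen, Elena, Farah, Hassan, and Marcus — 5 guests forced after them.
Everything else can be placed before Ayaan in some valid order, so Ayaan can sit as late as position 11 − 5 = 6.

6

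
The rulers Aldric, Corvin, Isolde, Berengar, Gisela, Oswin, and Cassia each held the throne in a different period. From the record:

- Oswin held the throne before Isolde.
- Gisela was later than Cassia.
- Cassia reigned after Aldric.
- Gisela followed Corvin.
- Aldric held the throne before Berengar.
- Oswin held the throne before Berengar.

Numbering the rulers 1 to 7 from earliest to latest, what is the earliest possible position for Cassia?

2

Aldric must come before Cassia — 1 forced predecessor.
Nothing else is forced ahead of Cassia, so their earliest slot is position 1 + 1 = 2.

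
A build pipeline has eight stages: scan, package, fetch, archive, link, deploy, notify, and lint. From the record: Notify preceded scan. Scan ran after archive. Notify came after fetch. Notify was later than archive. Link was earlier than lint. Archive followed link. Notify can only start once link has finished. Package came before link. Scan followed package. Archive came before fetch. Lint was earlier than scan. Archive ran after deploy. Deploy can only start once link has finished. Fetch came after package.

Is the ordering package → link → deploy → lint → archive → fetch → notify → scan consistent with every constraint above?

Check each stated constraint against the proposed order — e.g. package is ahead of fetch; package is ahead of scan. Every pair is in the required order; nothing is violated.

yes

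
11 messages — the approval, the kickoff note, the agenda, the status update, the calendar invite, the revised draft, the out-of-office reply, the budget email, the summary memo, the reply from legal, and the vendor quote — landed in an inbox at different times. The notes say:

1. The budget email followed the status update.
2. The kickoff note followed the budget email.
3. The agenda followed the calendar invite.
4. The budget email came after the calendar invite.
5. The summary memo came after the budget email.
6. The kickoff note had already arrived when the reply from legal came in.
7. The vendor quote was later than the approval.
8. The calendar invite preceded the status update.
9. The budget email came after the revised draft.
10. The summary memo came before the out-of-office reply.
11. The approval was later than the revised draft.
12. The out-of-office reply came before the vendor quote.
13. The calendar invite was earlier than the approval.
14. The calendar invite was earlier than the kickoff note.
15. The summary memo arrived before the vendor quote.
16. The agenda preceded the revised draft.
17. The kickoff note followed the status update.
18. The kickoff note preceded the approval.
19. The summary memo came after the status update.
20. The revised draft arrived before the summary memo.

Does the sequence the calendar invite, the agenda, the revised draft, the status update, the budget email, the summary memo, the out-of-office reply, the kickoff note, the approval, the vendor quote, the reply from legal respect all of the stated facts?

Check each stated constraint against the proposed order — e.g. the calendar invite is ahead of the kickoff note; the calendar invite is ahead of the approval. Every pair is in the required order; nothing is violated.

yes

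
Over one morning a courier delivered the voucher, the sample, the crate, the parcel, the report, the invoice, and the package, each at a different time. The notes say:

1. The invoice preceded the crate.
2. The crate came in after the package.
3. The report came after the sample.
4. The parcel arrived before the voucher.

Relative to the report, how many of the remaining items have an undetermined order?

5

Forced before the report: the sample.
That leaves the crate, the invoice, the package, the parcel, and the voucher with no forced order relative to the report — 5.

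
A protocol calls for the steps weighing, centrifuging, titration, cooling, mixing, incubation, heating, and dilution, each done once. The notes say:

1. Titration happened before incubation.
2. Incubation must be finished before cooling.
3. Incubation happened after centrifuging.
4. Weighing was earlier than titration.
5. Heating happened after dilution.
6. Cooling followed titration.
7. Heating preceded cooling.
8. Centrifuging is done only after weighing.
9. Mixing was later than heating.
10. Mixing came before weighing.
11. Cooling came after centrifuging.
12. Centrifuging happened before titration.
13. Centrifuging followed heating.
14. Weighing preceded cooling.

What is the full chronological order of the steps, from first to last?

The constraints fix every adjacent pair, so only one ordering works:
dilution → heating → mixing → weighing → centrifuging → titration → incubation → cooling.

dilution, heating, mixing, weighing, centrifuging, titration, incubation, cooling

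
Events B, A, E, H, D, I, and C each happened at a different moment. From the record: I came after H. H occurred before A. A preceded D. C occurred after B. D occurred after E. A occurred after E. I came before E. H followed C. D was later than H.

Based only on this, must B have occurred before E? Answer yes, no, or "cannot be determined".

Chain the constraints: B → C → H → I → E. Each link is directly stated, so B comes before E.

yes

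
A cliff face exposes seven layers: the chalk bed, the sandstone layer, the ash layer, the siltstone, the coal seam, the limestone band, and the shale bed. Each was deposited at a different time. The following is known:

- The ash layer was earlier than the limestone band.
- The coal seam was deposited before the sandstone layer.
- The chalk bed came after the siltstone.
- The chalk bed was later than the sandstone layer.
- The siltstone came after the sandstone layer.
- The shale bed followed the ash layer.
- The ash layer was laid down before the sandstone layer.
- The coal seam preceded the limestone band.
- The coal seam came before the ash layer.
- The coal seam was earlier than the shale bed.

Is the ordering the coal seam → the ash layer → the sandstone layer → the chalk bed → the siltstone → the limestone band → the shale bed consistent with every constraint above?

no

The constraints require the siltstone before the chalk bed, but in the proposed sequence the chalk bed appears ahead of the siltstone. That one violation is enough.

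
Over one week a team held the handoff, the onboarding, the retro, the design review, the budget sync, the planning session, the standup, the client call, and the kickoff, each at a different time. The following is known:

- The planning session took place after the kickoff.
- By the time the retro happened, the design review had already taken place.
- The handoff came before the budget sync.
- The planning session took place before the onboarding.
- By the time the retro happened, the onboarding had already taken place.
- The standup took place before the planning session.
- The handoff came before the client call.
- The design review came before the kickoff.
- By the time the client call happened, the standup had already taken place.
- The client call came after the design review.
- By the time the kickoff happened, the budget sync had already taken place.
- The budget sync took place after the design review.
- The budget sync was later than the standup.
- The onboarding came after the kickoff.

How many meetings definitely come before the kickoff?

4

Directly stated before the kickoff: the budget sync and the design review.
The handoff reaches the kickoff via the handoff → the budget sync → the kickoff.
The standup reaches the kickoff via the standup → the budget sync → the kickoff.
No chain forces the client call (or any of the others) ahead of the kickoff.
That's the budget sync, the design review, the handoff, and the standup — 4 in all.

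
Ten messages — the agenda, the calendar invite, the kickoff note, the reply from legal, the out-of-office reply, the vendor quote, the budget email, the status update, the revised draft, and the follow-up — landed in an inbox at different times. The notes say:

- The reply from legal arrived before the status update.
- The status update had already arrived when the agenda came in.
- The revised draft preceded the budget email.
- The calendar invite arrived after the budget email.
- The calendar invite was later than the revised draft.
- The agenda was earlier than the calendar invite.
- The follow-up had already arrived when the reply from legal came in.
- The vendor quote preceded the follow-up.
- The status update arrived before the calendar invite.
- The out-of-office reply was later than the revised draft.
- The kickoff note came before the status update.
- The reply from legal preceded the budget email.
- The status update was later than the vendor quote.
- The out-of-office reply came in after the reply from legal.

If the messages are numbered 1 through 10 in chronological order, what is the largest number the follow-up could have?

4

The follow-up must come before the agenda, the budget email, the calendar invite, the out-of-office reply, the reply from legal, and the status update — 6 messages forced after it.
Everything else can be placed before the follow-up in some valid order, so the follow-up can sit as late as position 10 − 6 = 4.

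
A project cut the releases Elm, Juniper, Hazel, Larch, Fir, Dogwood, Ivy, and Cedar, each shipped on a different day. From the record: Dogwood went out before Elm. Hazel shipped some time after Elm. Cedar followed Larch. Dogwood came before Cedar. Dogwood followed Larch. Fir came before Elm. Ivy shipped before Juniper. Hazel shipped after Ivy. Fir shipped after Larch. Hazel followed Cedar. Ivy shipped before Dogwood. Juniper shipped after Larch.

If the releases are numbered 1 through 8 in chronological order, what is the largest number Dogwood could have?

5

Dogwood must come before Cedar, Elm, and Hazel — 3 releases forced after it.
Everything else can be placed before Dogwood in some valid order, so Dogwood can sit as late as position 8 − 3 = 5.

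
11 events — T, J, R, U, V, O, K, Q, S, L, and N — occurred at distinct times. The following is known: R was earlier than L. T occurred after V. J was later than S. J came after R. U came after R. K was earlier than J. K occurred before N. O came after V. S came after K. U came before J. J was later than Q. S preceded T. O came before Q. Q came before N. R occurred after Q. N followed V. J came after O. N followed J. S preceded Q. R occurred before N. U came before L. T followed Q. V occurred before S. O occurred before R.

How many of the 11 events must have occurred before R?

Directly stated before R: O and Q.
K reaches R via K → S → Q → R.
S reaches R via S → Q → R.
V reaches R via V → O → R.
That's K, O, Q, S, and V — 5 in all.

5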